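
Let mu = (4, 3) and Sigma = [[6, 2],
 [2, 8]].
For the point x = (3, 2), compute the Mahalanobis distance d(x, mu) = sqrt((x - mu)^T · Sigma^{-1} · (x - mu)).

Step 1 — centre the observation: (x - mu) = (-1, -1).

Step 2 — invert Sigma. det(Sigma) = 6·8 - (2)² = 44.
  Sigma^{-1} = (1/det) · [[d, -b], [-b, a]] = [[0.1818, -0.0455],
 [-0.0455, 0.1364]].

Step 3 — form the quadratic (x - mu)^T · Sigma^{-1} · (x - mu):
  Sigma^{-1} · (x - mu) = (-0.1364, -0.0909).
  (x - mu)^T · [Sigma^{-1} · (x - mu)] = (-1)·(-0.1364) + (-1)·(-0.0909) = 0.2273.

Step 4 — take square root: d = √(0.2273) ≈ 0.4767.

d(x, mu) = √(0.2273) ≈ 0.4767


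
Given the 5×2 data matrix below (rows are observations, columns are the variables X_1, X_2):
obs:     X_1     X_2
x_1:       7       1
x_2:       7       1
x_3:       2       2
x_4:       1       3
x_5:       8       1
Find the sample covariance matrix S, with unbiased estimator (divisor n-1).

Step 1 — column means:
  mean(X_1) = (7 + 7 + 2 + 1 + 8) / 5 = 25/5 = 5
  mean(X_2) = (1 + 1 + 2 + 3 + 1) / 5 = 8/5 = 1.6

Step 2 — sample covariance S[i,j] = (1/(n-1)) · Σ_k (x_{k,i} - mean_i) · (x_{k,j} - mean_j), with n-1 = 4.
  S[X_1,X_1] = ((2)·(2) + (2)·(2) + (-3)·(-3) + (-4)·(-4) + (3)·(3)) / 4 = 42/4 = 10.5
  S[X_1,X_2] = ((2)·(-0.6) + (2)·(-0.6) + (-3)·(0.4) + (-4)·(1.4) + (3)·(-0.6)) / 4 = -11/4 = -2.75
  S[X_2,X_2] = ((-0.6)·(-0.6) + (-0.6)·(-0.6) + (0.4)·(0.4) + (1.4)·(1.4) + (-0.6)·(-0.6)) / 4 = 3.2/4 = 0.8

S is symmetric (S[j,i] = S[i,j]). Assembling:

S = [[10.5, -2.75],
 [-2.75, 0.8]]


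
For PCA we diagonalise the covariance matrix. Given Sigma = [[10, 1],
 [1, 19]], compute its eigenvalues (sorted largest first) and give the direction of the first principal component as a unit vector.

Step 1 — characteristic polynomial of 2×2 Sigma:
  det(Sigma - λI) = λ² - trace · λ + det = 0.
  trace = 10 + 19 = 29, det = 10·19 - (1)² = 189.
Step 2 — discriminant:
  Δ = trace² - 4·det = 841 - 756 = 85.
Step 3 — eigenvalues:
  λ = (trace ± √Δ)/2 = (29 ± 9.2195)/2,
  λ_1 = 19.1098,  λ_2 = 9.8902.

Step 4 — unit eigenvector for λ_1: solve (Sigma - λ_1 I)v = 0. First row:
  (10 - 19.1098)·v_x + (1)·v_y = 0, i.e. (-9.1098)·v_x + (1)·v_y = 0,
  so v ∝ (b, λ_1 - a) = (1, 9.1098) = u.
  ||u|| = √((1)² + (9.1098)²) = √(83.988) ≈ 9.1645,
  v_1 = u/||u|| ≈ (0.1091, 0.994) (||v_1|| = 1).

λ_1 = 19.1098,  λ_2 = 9.8902;  v_1 ≈ (0.1091, 0.994)


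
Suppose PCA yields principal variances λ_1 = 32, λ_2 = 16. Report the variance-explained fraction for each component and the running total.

Step 1 — total variance = trace(Sigma) = Σ λ_i = 32 + 16 = 48.

Step 2 — fraction explained by component i = λ_i / Σ λ:
  PC1: 32/48 = 0.6667
  PC2: 16/48 = 0.3333

Step 3 — cumulative fraction after k components = (λ_1 + ... + λ_k) / Σ λ:
  k = 1: 32/48 = 0.6667
  k = 2: (32 + 16)/48 = 48/48 = 1

Summary (fraction, with percent):

explained: PC1 0.6667 (66.67%), PC2 0.3333 (33.33%);  cumulative: 0.6667, 1


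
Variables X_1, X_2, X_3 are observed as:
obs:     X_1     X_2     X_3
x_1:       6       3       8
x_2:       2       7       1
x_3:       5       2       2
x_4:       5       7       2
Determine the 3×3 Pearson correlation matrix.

Step 1 — column means:
  mean(X_1) = (6 + 2 + 5 + 5) / 4 = 18/4 = 4.5
  mean(X_2) = (3 + 7 + 2 + 7) / 4 = 19/4 = 4.75
  mean(X_3) = (8 + 1 + 2 + 2) / 4 = 13/4 = 3.25

Step 2 — sample variances and covariances s[i,j] = (1/(n-1)) · Σ_k (x_{k,i} - mean_i) · (x_{k,j} - mean_j), with n-1 = 3:
  s[X_1,X_1] = ((1.5)·(1.5) + (-2.5)·(-2.5) + (0.5)·(0.5) + (0.5)·(0.5)) / 3 = 9/3 = 3
  s[X_1,X_2] = ((1.5)·(-1.75) + (-2.5)·(2.25) + (0.5)·(-2.75) + (0.5)·(2.25)) / 3 = -8.5/3 = -2.8333
  s[X_1,X_3] = ((1.5)·(4.75) + (-2.5)·(-2.25) + (0.5)·(-1.25) + (0.5)·(-1.25)) / 3 = 11.5/3 = 3.8333
  s[X_2,X_2] = ((-1.75)·(-1.75) + (2.25)·(2.25) + (-2.75)·(-2.75) + (2.25)·(2.25)) / 3 = 20.75/3 = 6.9167
  s[X_2,X_3] = ((-1.75)·(4.75) + (2.25)·(-2.25) + (-2.75)·(-1.25) + (2.25)·(-1.25)) / 3 = -12.75/3 = -4.25
  s[X_3,X_3] = ((4.75)·(4.75) + (-2.25)·(-2.25) + (-1.25)·(-1.25) + (-1.25)·(-1.25)) / 3 = 30.75/3 = 10.25
  Sample standard deviations s_i = √(s[i,i]):
  s(X_1) = √(3) = 1.7321
  s(X_2) = √(6.9167) = 2.63
  s(X_3) = √(10.25) = 3.2016

Step 3 — r_{ij} = s_{ij} / (s_i · s_j):
  r[X_1,X_1] = 1 (diagonal).
  r[X_1,X_2] = -2.8333 / (1.7321 · 2.63) = -2.8333 / 4.5552 = -0.622
  r[X_1,X_3] = 3.8333 / (1.7321 · 3.2016) = 3.8333 / 5.5453 = 0.6913
  r[X_2,X_2] = 1 (diagonal).
  r[X_2,X_3] = -4.25 / (2.63 · 3.2016) = -4.25 / 8.42 = -0.5048
  r[X_3,X_3] = 1 (diagonal).

R is symmetric with unit diagonal. Assembling:

R = [[1, -0.622, 0.6913],
 [-0.622, 1, -0.5048],
 [0.6913, -0.5048, 1]]


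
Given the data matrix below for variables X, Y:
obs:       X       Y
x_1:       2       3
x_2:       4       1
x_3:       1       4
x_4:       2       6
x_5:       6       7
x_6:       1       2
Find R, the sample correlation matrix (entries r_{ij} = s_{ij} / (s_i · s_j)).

Step 1 — column means:
  mean(X) = (2 + 4 + 1 + 2 + 6 + 1) / 6 = 16/6 = 2.6667
  mean(Y) = (3 + 1 + 4 + 6 + 7 + 2) / 6 = 23/6 = 3.8333

Step 2 — sample variances and covariances s[i,j] = (1/(n-1)) · Σ_k (x_{k,i} - mean_i) · (x_{k,j} - mean_j), with n-1 = 5:
  s[X,X] = ((-0.6667)·(-0.6667) + (1.3333)·(1.3333) + (-1.6667)·(-1.6667) + (-0.6667)·(-0.6667) + (3.3333)·(3.3333) + (-1.6667)·(-1.6667)) / 5 = 19.3333/5 = 3.8667
  s[X,Y] = ((-0.6667)·(-0.8333) + (1.3333)·(-2.8333) + (-1.6667)·(0.1667) + (-0.6667)·(2.1667) + (3.3333)·(3.1667) + (-1.6667)·(-1.8333)) / 5 = 8.6667/5 = 1.7333
  s[Y,Y] = ((-0.8333)·(-0.8333) + (-2.8333)·(-2.8333) + (0.1667)·(0.1667) + (2.1667)·(2.1667) + (3.1667)·(3.1667) + (-1.8333)·(-1.8333)) / 5 = 26.8333/5 = 5.3667
  Sample standard deviations s_i = √(s[i,i]):
  s(X) = √(3.8667) = 1.9664
  s(Y) = √(5.3667) = 2.3166

Step 3 — r_{ij} = s_{ij} / (s_i · s_j):
  r[X,X] = 1 (diagonal).
  r[X,Y] = 1.7333 / (1.9664 · 2.3166) = 1.7333 / 4.5553 = 0.3805
  r[Y,Y] = 1 (diagonal).

R is symmetric with unit diagonal. Assembling:

R = [[1, 0.3805],
 [0.3805, 1]]


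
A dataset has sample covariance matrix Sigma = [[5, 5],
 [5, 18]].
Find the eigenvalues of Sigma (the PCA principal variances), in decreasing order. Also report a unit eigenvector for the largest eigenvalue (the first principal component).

Step 1 — characteristic polynomial of 2×2 Sigma:
  det(Sigma - λI) = λ² - trace · λ + det = 0.
  trace = 5 + 18 = 23, det = 5·18 - (5)² = 65.
Step 2 — discriminant:
  Δ = trace² - 4·det = 529 - 260 = 269.
Step 3 — eigenvalues:
  λ = (trace ± √Δ)/2 = (23 ± 16.4012)/2,
  λ_1 = 19.7006,  λ_2 = 3.2994.

Step 4 — unit eigenvector for λ_1: solve (Sigma - λ_1 I)v = 0. First row:
  (5 - 19.7006)·v_x + (5)·v_y = 0, i.e. (-14.7006)·v_x + (5)·v_y = 0,
  so v ∝ (b, λ_1 - a) = (5, 14.7006) = u.
  ||u|| = √((5)² + (14.7006)²) = √(241.1079) ≈ 15.5277,
  v_1 = u/||u|| ≈ (0.322, 0.9467) (||v_1|| = 1).

λ_1 = 19.7006,  λ_2 = 3.2994;  v_1 ≈ (0.322, 0.9467)


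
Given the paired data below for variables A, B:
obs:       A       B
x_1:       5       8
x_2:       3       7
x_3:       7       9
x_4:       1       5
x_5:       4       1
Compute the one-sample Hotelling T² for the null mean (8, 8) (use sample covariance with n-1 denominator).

Step 1 — sample mean vector:
  mean(A) = (5 + 3 + 7 + 1 + 4) / 5 = 20/5 = 4
  mean(B) = (8 + 7 + 9 + 5 + 1) / 5 = 30/5 = 6
  x̄ = (4, 6),  deviation x̄ - mu_0 = (4, 6) - (8, 8) = (-4, -2).

Step 2 — sample covariance matrix, S[i,j] = (1/(n-1)) · Σ_k (x_{k,i} - mean_i) · (x_{k,j} - mean_j), divisor n-1 = 4:
  S[A,A] = ((1)·(1) + (-1)·(-1) + (3)·(3) + (-3)·(-3) + (0)·(0)) / 4 = 20/4 = 5
  S[A,B] = ((1)·(2) + (-1)·(1) + (3)·(3) + (-3)·(-1) + (0)·(-5)) / 4 = 13/4 = 3.25
  S[B,B] = ((2)·(2) + (1)·(1) + (3)·(3) + (-1)·(-1) + (-5)·(-5)) / 4 = 40/4 = 10
  S = [[5, 3.25],
 [3.25, 10]].

Step 3 — invert S. det(S) = 5·10 - (3.25)² = 39.4375.
  S^{-1} = (1/det) · [[d, -b], [-b, a]] = [[0.2536, -0.0824],
 [-0.0824, 0.1268]].

Step 4 — quadratic form (x̄ - mu_0)^T · S^{-1} · (x̄ - mu_0):
  S^{-1} · (x̄ - mu_0) = (-0.8494, 0.0761),
  (x̄ - mu_0)^T · [...] = (-4)·(-0.8494) + (-2)·(0.0761) = 3.2456.

Step 5 — scale by n: T² = 5 · 3.2456 = 16.2282.

T² ≈ 16.2282


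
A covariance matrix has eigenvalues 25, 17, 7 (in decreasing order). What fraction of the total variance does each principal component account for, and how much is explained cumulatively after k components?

Step 1 — total variance = trace(Sigma) = Σ λ_i = 25 + 17 + 7 = 49.

Step 2 — fraction explained by component i = λ_i / Σ λ:
  PC1: 25/49 = 0.5102
  PC2: 17/49 = 0.3469
  PC3: 7/49 = 0.1429

Step 3 — cumulative fraction after k components = (λ_1 + ... + λ_k) / Σ λ:
  k = 1: 25/49 = 0.5102
  k = 2: (25 + 17)/49 = 42/49 = 0.8571
  k = 3: (25 + 17 + 7)/49 = 49/49 = 1

Summary (fraction, with percent):

explained: PC1 0.5102 (51.02%), PC2 0.3469 (34.69%), PC3 0.1429 (14.29%);  cumulative: 0.5102, 0.8571, 1


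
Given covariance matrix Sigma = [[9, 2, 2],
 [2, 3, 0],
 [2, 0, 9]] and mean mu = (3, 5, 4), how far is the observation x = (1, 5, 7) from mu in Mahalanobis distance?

Step 1 — centre the observation: (x - mu) = (-2, 0, 3).

Step 2 — invert Sigma (cofactor / det for 3×3, or solve directly):
  Sigma^{-1} = [[0.1385, -0.0923, -0.0308],
 [-0.0923, 0.3949, 0.0205],
 [-0.0308, 0.0205, 0.1179]].

Step 3 — form the quadratic (x - mu)^T · Sigma^{-1} · (x - mu):
  Sigma^{-1} · (x - mu) = (-0.3692, 0.2462, 0.4154).
  (x - mu)^T · [Sigma^{-1} · (x - mu)] = (-2)·(-0.3692) + (0)·(0.2462) + (3)·(0.4154) = 1.9846.

Step 4 — take square root: d = √(1.9846) ≈ 1.4088.

d(x, mu) = √(1.9846) ≈ 1.4088


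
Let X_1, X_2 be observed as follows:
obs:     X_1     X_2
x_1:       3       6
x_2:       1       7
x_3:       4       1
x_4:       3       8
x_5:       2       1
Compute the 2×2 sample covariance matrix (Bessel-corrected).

Step 1 — column means:
  mean(X_1) = (3 + 1 + 4 + 3 + 2) / 5 = 13/5 = 2.6
  mean(X_2) = (6 + 7 + 1 + 8 + 1) / 5 = 23/5 = 4.6

Step 2 — sample covariance S[i,j] = (1/(n-1)) · Σ_k (x_{k,i} - mean_i) · (x_{k,j} - mean_j), with n-1 = 4.
  S[X_1,X_1] = ((0.4)·(0.4) + (-1.6)·(-1.6) + (1.4)·(1.4) + (0.4)·(0.4) + (-0.6)·(-0.6)) / 4 = 5.2/4 = 1.3
  S[X_1,X_2] = ((0.4)·(1.4) + (-1.6)·(2.4) + (1.4)·(-3.6) + (0.4)·(3.4) + (-0.6)·(-3.6)) / 4 = -4.8/4 = -1.2
  S[X_2,X_2] = ((1.4)·(1.4) + (2.4)·(2.4) + (-3.6)·(-3.6) + (3.4)·(3.4) + (-3.6)·(-3.6)) / 4 = 45.2/4 = 11.3

S is symmetric (S[j,i] = S[i,j]). Assembling:

S = [[1.3, -1.2],
 [-1.2, 11.3]]


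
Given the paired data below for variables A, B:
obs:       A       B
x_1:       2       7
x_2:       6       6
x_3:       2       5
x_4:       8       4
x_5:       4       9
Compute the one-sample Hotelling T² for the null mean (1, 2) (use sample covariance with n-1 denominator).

Step 1 — sample mean vector:
  mean(A) = (2 + 6 + 2 + 8 + 4) / 5 = 22/5 = 4.4
  mean(B) = (7 + 6 + 5 + 4 + 9) / 5 = 31/5 = 6.2
  x̄ = (4.4, 6.2),  deviation x̄ - mu_0 = (4.4, 6.2) - (1, 2) = (3.4, 4.2).

Step 2 — sample covariance matrix, S[i,j] = (1/(n-1)) · Σ_k (x_{k,i} - mean_i) · (x_{k,j} - mean_j), divisor n-1 = 4:
  S[A,A] = ((-2.4)·(-2.4) + (1.6)·(1.6) + (-2.4)·(-2.4) + (3.6)·(3.6) + (-0.4)·(-0.4)) / 4 = 27.2/4 = 6.8
  S[A,B] = ((-2.4)·(0.8) + (1.6)·(-0.2) + (-2.4)·(-1.2) + (3.6)·(-2.2) + (-0.4)·(2.8)) / 4 = -8.4/4 = -2.1
  S[B,B] = ((0.8)·(0.8) + (-0.2)·(-0.2) + (-1.2)·(-1.2) + (-2.2)·(-2.2) + (2.8)·(2.8)) / 4 = 14.8/4 = 3.7
  S = [[6.8, -2.1],
 [-2.1, 3.7]].

Step 3 — invert S. det(S) = 6.8·3.7 - (-2.1)² = 20.75.
  S^{-1} = (1/det) · [[d, -b], [-b, a]] = [[0.1783, 0.1012],
 [0.1012, 0.3277]].

Step 4 — quadratic form (x̄ - mu_0)^T · S^{-1} · (x̄ - mu_0):
  S^{-1} · (x̄ - mu_0) = (1.0313, 1.7205),
  (x̄ - mu_0)^T · [...] = (3.4)·(1.0313) + (4.2)·(1.7205) = 10.7325.

Step 5 — scale by n: T² = 5 · 10.7325 = 53.6627.

T² ≈ 53.6627


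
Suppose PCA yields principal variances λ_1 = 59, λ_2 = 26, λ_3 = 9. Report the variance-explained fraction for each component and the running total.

Step 1 — total variance = trace(Sigma) = Σ λ_i = 59 + 26 + 9 = 94.

Step 2 — fraction explained by component i = λ_i / Σ λ:
  PC1: 59/94 = 0.6277
  PC2: 26/94 = 0.2766
  PC3: 9/94 = 0.0957

Step 3 — cumulative fraction after k components = (λ_1 + ... + λ_k) / Σ λ:
  k = 1: 59/94 = 0.6277
  k = 2: (59 + 26)/94 = 85/94 = 0.9043
  k = 3: (59 + 26 + 9)/94 = 94/94 = 1

Summary (fraction, with percent):

explained: PC1 0.6277 (62.77%), PC2 0.2766 (27.66%), PC3 0.0957 (9.57%);  cumulative: 0.6277, 0.9043, 1


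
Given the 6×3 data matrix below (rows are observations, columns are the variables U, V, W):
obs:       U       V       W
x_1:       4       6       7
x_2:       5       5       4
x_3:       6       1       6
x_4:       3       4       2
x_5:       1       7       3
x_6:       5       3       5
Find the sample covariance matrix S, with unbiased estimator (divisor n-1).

Step 1 — column means:
  mean(U) = (4 + 5 + 6 + 3 + 1 + 5) / 6 = 24/6 = 4
  mean(V) = (6 + 5 + 1 + 4 + 7 + 3) / 6 = 26/6 = 4.3333
  mean(W) = (7 + 4 + 6 + 2 + 3 + 5) / 6 = 27/6 = 4.5

Step 2 — sample covariance S[i,j] = (1/(n-1)) · Σ_k (x_{k,i} - mean_i) · (x_{k,j} - mean_j), with n-1 = 5.
  S[U,U] = ((0)·(0) + (1)·(1) + (2)·(2) + (-1)·(-1) + (-3)·(-3) + (1)·(1)) / 5 = 16/5 = 3.2
  S[U,V] = ((0)·(1.6667) + (1)·(0.6667) + (2)·(-3.3333) + (-1)·(-0.3333) + (-3)·(2.6667) + (1)·(-1.3333)) / 5 = -15/5 = -3
  S[U,W] = ((0)·(2.5) + (1)·(-0.5) + (2)·(1.5) + (-1)·(-2.5) + (-3)·(-1.5) + (1)·(0.5)) / 5 = 10/5 = 2
  S[V,V] = ((1.6667)·(1.6667) + (0.6667)·(0.6667) + (-3.3333)·(-3.3333) + (-0.3333)·(-0.3333) + (2.6667)·(2.6667) + (-1.3333)·(-1.3333)) / 5 = 23.3333/5 = 4.6667
  S[V,W] = ((1.6667)·(2.5) + (0.6667)·(-0.5) + (-3.3333)·(1.5) + (-0.3333)·(-2.5) + (2.6667)·(-1.5) + (-1.3333)·(0.5)) / 5 = -5/5 = -1
  S[W,W] = ((2.5)·(2.5) + (-0.5)·(-0.5) + (1.5)·(1.5) + (-2.5)·(-2.5) + (-1.5)·(-1.5) + (0.5)·(0.5)) / 5 = 17.5/5 = 3.5

S is symmetric (S[j,i] = S[i,j]). Assembling:

S = [[3.2, -3, 2],
 [-3, 4.6667, -1],
 [2, -1, 3.5]]


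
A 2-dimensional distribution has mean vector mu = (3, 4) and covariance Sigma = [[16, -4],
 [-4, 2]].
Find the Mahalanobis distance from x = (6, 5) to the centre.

Step 1 — centre the observation: (x - mu) = (3, 1).

Step 2 — invert Sigma. det(Sigma) = 16·2 - (-4)² = 16.
  Sigma^{-1} = (1/det) · [[d, -b], [-b, a]] = [[0.125, 0.25],
 [0.25, 1]].

Step 3 — form the quadratic (x - mu)^T · Sigma^{-1} · (x - mu):
  Sigma^{-1} · (x - mu) = (0.625, 1.75).
  (x - mu)^T · [Sigma^{-1} · (x - mu)] = (3)·(0.625) + (1)·(1.75) = 3.625.

Step 4 — take square root: d = √(3.625) ≈ 1.9039.

d(x, mu) = √(3.625) ≈ 1.9039


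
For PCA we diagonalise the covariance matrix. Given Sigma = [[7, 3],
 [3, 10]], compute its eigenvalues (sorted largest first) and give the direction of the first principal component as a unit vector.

Step 1 — characteristic polynomial of 2×2 Sigma:
  det(Sigma - λI) = λ² - trace · λ + det = 0.
  trace = 7 + 10 = 17, det = 7·10 - (3)² = 61.
Step 2 — discriminant:
  Δ = trace² - 4·det = 289 - 244 = 45.
Step 3 — eigenvalues:
  λ = (trace ± √Δ)/2 = (17 ± 6.7082)/2,
  λ_1 = 11.8541,  λ_2 = 5.1459.

Step 4 — unit eigenvector for λ_1: solve (Sigma - λ_1 I)v = 0. First row:
  (7 - 11.8541)·v_x + (3)·v_y = 0, i.e. (-4.8541)·v_x + (3)·v_y = 0,
  so v ∝ (b, λ_1 - a) = (3, 4.8541) = u.
  ||u|| = √((3)² + (4.8541)²) = √(32.5623) ≈ 5.7063,
  v_1 = u/||u|| ≈ (0.5257, 0.8507) (||v_1|| = 1).

λ_1 = 11.8541,  λ_2 = 5.1459;  v_1 ≈ (0.5257, 0.8507)


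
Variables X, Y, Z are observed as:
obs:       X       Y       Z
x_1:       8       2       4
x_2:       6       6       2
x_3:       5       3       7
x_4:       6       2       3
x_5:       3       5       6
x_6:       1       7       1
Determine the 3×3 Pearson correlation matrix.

Step 1 — column means:
  mean(X) = (8 + 6 + 5 + 6 + 3 + 1) / 6 = 29/6 = 4.8333
  mean(Y) = (2 + 6 + 3 + 2 + 5 + 7) / 6 = 25/6 = 4.1667
  mean(Z) = (4 + 2 + 7 + 3 + 6 + 1) / 6 = 23/6 = 3.8333

Step 2 — sample variances and covariances s[i,j] = (1/(n-1)) · Σ_k (x_{k,i} - mean_i) · (x_{k,j} - mean_j), with n-1 = 5:
  s[X,X] = ((3.1667)·(3.1667) + (1.1667)·(1.1667) + (0.1667)·(0.1667) + (1.1667)·(1.1667) + (-1.8333)·(-1.8333) + (-3.8333)·(-3.8333)) / 5 = 30.8333/5 = 6.1667
  s[X,Y] = ((3.1667)·(-2.1667) + (1.1667)·(1.8333) + (0.1667)·(-1.1667) + (1.1667)·(-2.1667) + (-1.8333)·(0.8333) + (-3.8333)·(2.8333)) / 5 = -19.8333/5 = -3.9667
  s[X,Z] = ((3.1667)·(0.1667) + (1.1667)·(-1.8333) + (0.1667)·(3.1667) + (1.1667)·(-0.8333) + (-1.8333)·(2.1667) + (-3.8333)·(-2.8333)) / 5 = 4.8333/5 = 0.9667
  s[Y,Y] = ((-2.1667)·(-2.1667) + (1.8333)·(1.8333) + (-1.1667)·(-1.1667) + (-2.1667)·(-2.1667) + (0.8333)·(0.8333) + (2.8333)·(2.8333)) / 5 = 22.8333/5 = 4.5667
  s[Y,Z] = ((-2.1667)·(0.1667) + (1.8333)·(-1.8333) + (-1.1667)·(3.1667) + (-2.1667)·(-0.8333) + (0.8333)·(2.1667) + (2.8333)·(-2.8333)) / 5 = -11.8333/5 = -2.3667
  s[Z,Z] = ((0.1667)·(0.1667) + (-1.8333)·(-1.8333) + (3.1667)·(3.1667) + (-0.8333)·(-0.8333) + (2.1667)·(2.1667) + (-2.8333)·(-2.8333)) / 5 = 26.8333/5 = 5.3667
  Sample standard deviations s_i = √(s[i,i]):
  s(X) = √(6.1667) = 2.4833
  s(Y) = √(4.5667) = 2.137
  s(Z) = √(5.3667) = 2.3166

Step 3 — r_{ij} = s_{ij} / (s_i · s_j):
  r[X,X] = 1 (diagonal).
  r[X,Y] = -3.9667 / (2.4833 · 2.137) = -3.9667 / 5.3067 = -0.7475
  r[X,Z] = 0.9667 / (2.4833 · 2.3166) = 0.9667 / 5.7528 = 0.168
  r[Y,Y] = 1 (diagonal).
  r[Y,Z] = -2.3667 / (2.137 · 2.3166) = -2.3667 / 4.9505 = -0.4781
  r[Z,Z] = 1 (diagonal).

R is symmetric with unit diagonal. Assembling:

R = [[1, -0.7475, 0.168],
 [-0.7475, 1, -0.4781],
 [0.168, -0.4781, 1]]


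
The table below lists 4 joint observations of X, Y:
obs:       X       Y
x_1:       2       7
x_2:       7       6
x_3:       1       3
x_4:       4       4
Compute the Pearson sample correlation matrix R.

Step 1 — column means:
  mean(X) = (2 + 7 + 1 + 4) / 4 = 14/4 = 3.5
  mean(Y) = (7 + 6 + 3 + 4) / 4 = 20/4 = 5

Step 2 — sample variances and covariances s[i,j] = (1/(n-1)) · Σ_k (x_{k,i} - mean_i) · (x_{k,j} - mean_j), with n-1 = 3:
  s[X,X] = ((-1.5)·(-1.5) + (3.5)·(3.5) + (-2.5)·(-2.5) + (0.5)·(0.5)) / 3 = 21/3 = 7
  s[X,Y] = ((-1.5)·(2) + (3.5)·(1) + (-2.5)·(-2) + (0.5)·(-1)) / 3 = 5/3 = 1.6667
  s[Y,Y] = ((2)·(2) + (1)·(1) + (-2)·(-2) + (-1)·(-1)) / 3 = 10/3 = 3.3333
  Sample standard deviations s_i = √(s[i,i]):
  s(X) = √(7) = 2.6458
  s(Y) = √(3.3333) = 1.8257

Step 3 — r_{ij} = s_{ij} / (s_i · s_j):
  r[X,X] = 1 (diagonal).
  r[X,Y] = 1.6667 / (2.6458 · 1.8257) = 1.6667 / 4.8305 = 0.345
  r[Y,Y] = 1 (diagonal).

R is symmetric with unit diagonal. Assembling:

R = [[1, 0.345],
 [0.345, 1]]


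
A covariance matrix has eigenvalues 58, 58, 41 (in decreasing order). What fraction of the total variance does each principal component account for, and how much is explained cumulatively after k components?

Step 1 — total variance = trace(Sigma) = Σ λ_i = 58 + 58 + 41 = 157.

Step 2 — fraction explained by component i = λ_i / Σ λ:
  PC1: 58/157 = 0.3694
  PC2: 58/157 = 0.3694
  PC3: 41/157 = 0.2611

Step 3 — cumulative fraction after k components = (λ_1 + ... + λ_k) / Σ λ:
  k = 1: 58/157 = 0.3694
  k = 2: (58 + 58)/157 = 116/157 = 0.7389
  k = 3: (58 + 58 + 41)/157 = 157/157 = 1

Summary (fraction, with percent):

explained: PC1 0.3694 (36.94%), PC2 0.3694 (36.94%), PC3 0.2611 (26.11%);  cumulative: 0.3694, 0.7389, 1


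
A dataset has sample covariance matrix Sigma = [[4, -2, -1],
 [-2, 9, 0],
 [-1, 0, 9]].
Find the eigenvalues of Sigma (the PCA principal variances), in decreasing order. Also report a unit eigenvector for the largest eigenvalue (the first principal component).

Step 1 — characteristic polynomial p(λ) = det(λI - Sigma) = λ³ - tr·λ² + c_1·λ - det, where tr = trace, c_1 = sum of the principal 2×2 minors, det = det(Sigma):
  tr = 4 + 9 + 9 = 22,
  c_1 = (4·9 - (-2)²) + (4·9 - (-1)²) + (9·9 - (0)²) = 32 + 35 + 81 = 148,
  det = 4·(9·9 - (0)²) - (-2)·((-2)·9 - (0)·(-1)) + (-1)·((-2)·(0) - 9·(-1)) = 4·(81) - (-2)·(-18) + (-1)·(9) = 279.
  So p(λ) = λ³ - 22λ² + 148λ - 279.
Step 2 — look for an integer root (rational root theorem: any rational root is an integer divisor of 279). Testing λ = 9:
  p(9) = 729 - 1782 + 1332 - 279 = 0  ✓
  Dividing out (λ - 9): p(λ) = (λ - 9)(λ² - 13λ + 31).
Step 3 — remaining eigenvalues from the quadratic λ² - 13λ + 31 = 0:
  Δ = 13² - 4·31 = 169 - 124 = 45,  λ = (13 ± √45)/2 = (13 ± 6.7082)/2 ≈ 9.8541 or 3.1459.
  Sorted: λ_1 = 9.8541,  λ_2 = 9,  λ_3 = 3.1459  (check: sum = 22 = tr ✓).

Step 4 — unit eigenvector for λ_1 ≈ 9.8541: v spans the null space of (Sigma - λ_1 I), whose rows are
  r_1 = (-5.8541, -2, -1),  r_2 = (-2, -0.8541, 0),  r_3 = (-1, 0, -0.8541).
  v is orthogonal to every row, so take v ∝ r_1 × r_2 = ((-2)·(0) - (-1)·(-0.8541), (-1)·(-2) - (-5.8541)·(0), (-5.8541)·(-0.8541) - (-2)·(-2)) ≈ (-0.8541, 2, 1).
  Rescale (multiply by -1 so the first nonzero entry is positive): u = (0.8541, -2, -1).
  ||u|| = √((0.8541)² + (-2)² + (-1)²) = √(5.7295) ≈ 2.3936,  v_1 = u/||u|| ≈ (0.3568, -0.8355, -0.4178) (||v_1|| = 1).

λ_1 = 9.8541,  λ_2 = 9,  λ_3 = 3.1459;  v_1 ≈ (0.3568, -0.8355, -0.4178)


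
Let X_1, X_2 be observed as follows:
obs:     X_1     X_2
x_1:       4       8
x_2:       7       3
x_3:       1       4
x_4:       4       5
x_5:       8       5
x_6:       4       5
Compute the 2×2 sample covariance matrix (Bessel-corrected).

Step 1 — column means:
  mean(X_1) = (4 + 7 + 1 + 4 + 8 + 4) / 6 = 28/6 = 4.6667
  mean(X_2) = (8 + 3 + 4 + 5 + 5 + 5) / 6 = 30/6 = 5

Step 2 — sample covariance S[i,j] = (1/(n-1)) · Σ_k (x_{k,i} - mean_i) · (x_{k,j} - mean_j), with n-1 = 5.
  S[X_1,X_1] = ((-0.6667)·(-0.6667) + (2.3333)·(2.3333) + (-3.6667)·(-3.6667) + (-0.6667)·(-0.6667) + (3.3333)·(3.3333) + (-0.6667)·(-0.6667)) / 5 = 31.3333/5 = 6.2667
  S[X_1,X_2] = ((-0.6667)·(3) + (2.3333)·(-2) + (-3.6667)·(-1) + (-0.6667)·(0) + (3.3333)·(0) + (-0.6667)·(0)) / 5 = -3/5 = -0.6
  S[X_2,X_2] = ((3)·(3) + (-2)·(-2) + (-1)·(-1) + (0)·(0) + (0)·(0) + (0)·(0)) / 5 = 14/5 = 2.8

S is symmetric (S[j,i] = S[i,j]). Assembling:

S = [[6.2667, -0.6],
 [-0.6, 2.8]]


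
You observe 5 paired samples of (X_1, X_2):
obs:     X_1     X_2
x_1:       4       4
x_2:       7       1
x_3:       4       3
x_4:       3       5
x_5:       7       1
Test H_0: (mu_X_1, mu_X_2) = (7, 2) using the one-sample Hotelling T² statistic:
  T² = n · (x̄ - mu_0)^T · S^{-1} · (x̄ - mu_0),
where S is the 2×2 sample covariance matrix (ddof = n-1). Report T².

Step 1 — sample mean vector:
  mean(X_1) = (4 + 7 + 4 + 3 + 7) / 5 = 25/5 = 5
  mean(X_2) = (4 + 1 + 3 + 5 + 1) / 5 = 14/5 = 2.8
  x̄ = (5, 2.8),  deviation x̄ - mu_0 = (5, 2.8) - (7, 2) = (-2, 0.8).

Step 2 — sample covariance matrix, S[i,j] = (1/(n-1)) · Σ_k (x_{k,i} - mean_i) · (x_{k,j} - mean_j), divisor n-1 = 4:
  S[X_1,X_1] = ((-1)·(-1) + (2)·(2) + (-1)·(-1) + (-2)·(-2) + (2)·(2)) / 4 = 14/4 = 3.5
  S[X_1,X_2] = ((-1)·(1.2) + (2)·(-1.8) + (-1)·(0.2) + (-2)·(2.2) + (2)·(-1.8)) / 4 = -13/4 = -3.25
  S[X_2,X_2] = ((1.2)·(1.2) + (-1.8)·(-1.8) + (0.2)·(0.2) + (2.2)·(2.2) + (-1.8)·(-1.8)) / 4 = 12.8/4 = 3.2
  S = [[3.5, -3.25],
 [-3.25, 3.2]].

Step 3 — invert S. det(S) = 3.5·3.2 - (-3.25)² = 0.6375.
  S^{-1} = (1/det) · [[d, -b], [-b, a]] = [[5.0196, 5.098],
 [5.098, 5.4902]].

Step 4 — quadratic form (x̄ - mu_0)^T · S^{-1} · (x̄ - mu_0):
  S^{-1} · (x̄ - mu_0) = (-5.9608, -5.8039),
  (x̄ - mu_0)^T · [...] = (-2)·(-5.9608) + (0.8)·(-5.8039) = 7.2784.

Step 5 — scale by n: T² = 5 · 7.2784 = 36.3922.

T² ≈ 36.3922


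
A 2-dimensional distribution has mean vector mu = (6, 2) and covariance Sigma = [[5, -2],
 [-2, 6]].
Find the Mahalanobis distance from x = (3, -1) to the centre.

Step 1 — centre the observation: (x - mu) = (-3, -3).

Step 2 — invert Sigma. det(Sigma) = 5·6 - (-2)² = 26.
  Sigma^{-1} = (1/det) · [[d, -b], [-b, a]] = [[0.2308, 0.0769],
 [0.0769, 0.1923]].

Step 3 — form the quadratic (x - mu)^T · Sigma^{-1} · (x - mu):
  Sigma^{-1} · (x - mu) = (-0.9231, -0.8077).
  (x - mu)^T · [Sigma^{-1} · (x - mu)] = (-3)·(-0.9231) + (-3)·(-0.8077) = 5.1923.

Step 4 — take square root: d = √(5.1923) ≈ 2.2787.

d(x, mu) = √(5.1923) ≈ 2.2787


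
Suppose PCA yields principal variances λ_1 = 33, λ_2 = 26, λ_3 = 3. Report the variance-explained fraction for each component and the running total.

Step 1 — total variance = trace(Sigma) = Σ λ_i = 33 + 26 + 3 = 62.

Step 2 — fraction explained by component i = λ_i / Σ λ:
  PC1: 33/62 = 0.5323
  PC2: 26/62 = 0.4194
  PC3: 3/62 = 0.0484

Step 3 — cumulative fraction after k components = (λ_1 + ... + λ_k) / Σ λ:
  k = 1: 33/62 = 0.5323
  k = 2: (33 + 26)/62 = 59/62 = 0.9516
  k = 3: (33 + 26 + 3)/62 = 62/62 = 1

Summary (fraction, with percent):

explained: PC1 0.5323 (53.23%), PC2 0.4194 (41.94%), PC3 0.0484 (4.84%);  cumulative: 0.5323, 0.9516, 1


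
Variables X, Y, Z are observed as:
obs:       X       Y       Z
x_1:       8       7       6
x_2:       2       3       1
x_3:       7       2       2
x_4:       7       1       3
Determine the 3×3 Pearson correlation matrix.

Step 1 — column means:
  mean(X) = (8 + 2 + 7 + 7) / 4 = 24/4 = 6
  mean(Y) = (7 + 3 + 2 + 1) / 4 = 13/4 = 3.25
  mean(Z) = (6 + 1 + 2 + 3) / 4 = 12/4 = 3

Step 2 — sample variances and covariances s[i,j] = (1/(n-1)) · Σ_k (x_{k,i} - mean_i) · (x_{k,j} - mean_j), with n-1 = 3:
  s[X,X] = ((2)·(2) + (-4)·(-4) + (1)·(1) + (1)·(1)) / 3 = 22/3 = 7.3333
  s[X,Y] = ((2)·(3.75) + (-4)·(-0.25) + (1)·(-1.25) + (1)·(-2.25)) / 3 = 5/3 = 1.6667
  s[X,Z] = ((2)·(3) + (-4)·(-2) + (1)·(-1) + (1)·(0)) / 3 = 13/3 = 4.3333
  s[Y,Y] = ((3.75)·(3.75) + (-0.25)·(-0.25) + (-1.25)·(-1.25) + (-2.25)·(-2.25)) / 3 = 20.75/3 = 6.9167
  s[Y,Z] = ((3.75)·(3) + (-0.25)·(-2) + (-1.25)·(-1) + (-2.25)·(0)) / 3 = 13/3 = 4.3333
  s[Z,Z] = ((3)·(3) + (-2)·(-2) + (-1)·(-1) + (0)·(0)) / 3 = 14/3 = 4.6667
  Sample standard deviations s_i = √(s[i,i]):
  s(X) = √(7.3333) = 2.708
  s(Y) = √(6.9167) = 2.63
  s(Z) = √(4.6667) = 2.1602

Step 3 — r_{ij} = s_{ij} / (s_i · s_j):
  r[X,X] = 1 (diagonal).
  r[X,Y] = 1.6667 / (2.708 · 2.63) = 1.6667 / 7.122 = 0.234
  r[X,Z] = 4.3333 / (2.708 · 2.1602) = 4.3333 / 5.85 = 0.7407
  r[Y,Y] = 1 (diagonal).
  r[Y,Z] = 4.3333 / (2.63 · 2.1602) = 4.3333 / 5.6814 = 0.7627
  r[Z,Z] = 1 (diagonal).

R is symmetric with unit diagonal. Assembling:

R = [[1, 0.234, 0.7407],
 [0.234, 1, 0.7627],
 [0.7407, 0.7627, 1]]


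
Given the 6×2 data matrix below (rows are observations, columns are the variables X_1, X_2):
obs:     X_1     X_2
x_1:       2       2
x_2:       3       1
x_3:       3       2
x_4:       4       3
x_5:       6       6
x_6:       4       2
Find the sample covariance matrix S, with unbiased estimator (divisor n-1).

Step 1 — column means:
  mean(X_1) = (2 + 3 + 3 + 4 + 6 + 4) / 6 = 22/6 = 3.6667
  mean(X_2) = (2 + 1 + 2 + 3 + 6 + 2) / 6 = 16/6 = 2.6667

Step 2 — sample covariance S[i,j] = (1/(n-1)) · Σ_k (x_{k,i} - mean_i) · (x_{k,j} - mean_j), with n-1 = 5.
  S[X_1,X_1] = ((-1.6667)·(-1.6667) + (-0.6667)·(-0.6667) + (-0.6667)·(-0.6667) + (0.3333)·(0.3333) + (2.3333)·(2.3333) + (0.3333)·(0.3333)) / 5 = 9.3333/5 = 1.8667
  S[X_1,X_2] = ((-1.6667)·(-0.6667) + (-0.6667)·(-1.6667) + (-0.6667)·(-0.6667) + (0.3333)·(0.3333) + (2.3333)·(3.3333) + (0.3333)·(-0.6667)) / 5 = 10.3333/5 = 2.0667
  S[X_2,X_2] = ((-0.6667)·(-0.6667) + (-1.6667)·(-1.6667) + (-0.6667)·(-0.6667) + (0.3333)·(0.3333) + (3.3333)·(3.3333) + (-0.6667)·(-0.6667)) / 5 = 15.3333/5 = 3.0667

S is symmetric (S[j,i] = S[i,j]). Assembling:

S = [[1.8667, 2.0667],
 [2.0667, 3.0667]]


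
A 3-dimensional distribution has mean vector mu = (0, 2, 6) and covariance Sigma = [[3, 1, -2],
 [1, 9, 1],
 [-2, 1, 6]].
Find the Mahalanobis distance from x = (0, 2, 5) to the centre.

Step 1 — centre the observation: (x - mu) = (0, 0, -1).

Step 2 — invert Sigma (cofactor / det for 3×3, or solve directly):
  Sigma^{-1} = [[0.469, -0.0708, 0.1681],
 [-0.0708, 0.1239, -0.0442],
 [0.1681, -0.0442, 0.2301]].

Step 3 — form the quadratic (x - mu)^T · Sigma^{-1} · (x - mu):
  Sigma^{-1} · (x - mu) = (-0.1681, 0.0442, -0.2301).
  (x - mu)^T · [Sigma^{-1} · (x - mu)] = (0)·(-0.1681) + (0)·(0.0442) + (-1)·(-0.2301) = 0.2301.

Step 4 — take square root: d = √(0.2301) ≈ 0.4797.

d(x, mu) = √(0.2301) ≈ 0.4797


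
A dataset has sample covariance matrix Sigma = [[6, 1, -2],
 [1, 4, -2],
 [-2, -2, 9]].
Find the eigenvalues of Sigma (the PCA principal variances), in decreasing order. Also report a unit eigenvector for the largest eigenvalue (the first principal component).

Step 1 — characteristic polynomial p(λ) = det(λI - Sigma) = λ³ - tr·λ² + c_1·λ - det, where tr = trace, c_1 = sum of the principal 2×2 minors, det = det(Sigma):
  tr = 6 + 4 + 9 = 19,
  c_1 = (6·4 - (1)²) + (6·9 - (-2)²) + (4·9 - (-2)²) = 23 + 50 + 32 = 105,
  det = 6·(4·9 - (-2)²) - (1)·((1)·9 - (-2)·(-2)) + (-2)·((1)·(-2) - 4·(-2)) = 6·(32) - (1)·(5) + (-2)·(6) = 175.
  So p(λ) = λ³ - 19λ² + 105λ - 175.
Step 2 — look for an integer root (rational root theorem: any rational root is an integer divisor of 175). Testing λ = 5:
  p(5) = 125 - 475 + 525 - 175 = 0  ✓
  Dividing out (λ - 5): p(λ) = (λ - 5)(λ² - 14λ + 35).
Step 3 — remaining eigenvalues from the quadratic λ² - 14λ + 35 = 0:
  Δ = 14² - 4·35 = 196 - 140 = 56,  λ = (14 ± √56)/2 = (14 ± 7.4833)/2 ≈ 10.7417 or 3.2583.
  Sorted: λ_1 = 10.7417,  λ_2 = 5,  λ_3 = 3.2583  (check: sum = 19 = tr ✓).

Step 4 — unit eigenvector for λ_1 ≈ 10.7417: v spans the null space of (Sigma - λ_1 I), whose rows are
  r_1 = (-4.7417, 1, -2),  r_2 = (1, -6.7417, -2),  r_3 = (-2, -2, -1.7417).
  v is orthogonal to every row, so take v ∝ r_1 × r_2 = ((1)·(-2) - (-2)·(-6.7417), (-2)·(1) - (-4.7417)·(-2), (-4.7417)·(-6.7417) - (1)·(1)) ≈ (-15.4833, -11.4833, 30.9666).
  Rescale (multiply by -1 so the first nonzero entry is positive): u = (15.4833, 11.4833, -30.9666).
  ||u|| = √((15.4833)² + (11.4833)² + (-30.9666)²) = √(1330.5317) ≈ 36.4765,  v_1 = u/||u|| ≈ (0.4245, 0.3148, -0.8489) (||v_1|| = 1).

λ_1 = 10.7417,  λ_2 = 5,  λ_3 = 3.2583;  v_1 ≈ (0.4245, 0.3148, -0.8489)


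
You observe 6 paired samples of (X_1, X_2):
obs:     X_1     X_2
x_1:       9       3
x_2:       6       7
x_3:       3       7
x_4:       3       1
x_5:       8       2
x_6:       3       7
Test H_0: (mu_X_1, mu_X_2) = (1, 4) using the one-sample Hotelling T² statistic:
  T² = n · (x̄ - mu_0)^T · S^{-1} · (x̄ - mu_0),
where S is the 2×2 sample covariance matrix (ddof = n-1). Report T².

Step 1 — sample mean vector:
  mean(X_1) = (9 + 6 + 3 + 3 + 8 + 3) / 6 = 32/6 = 5.3333
  mean(X_2) = (3 + 7 + 7 + 1 + 2 + 7) / 6 = 27/6 = 4.5
  x̄ = (5.3333, 4.5),  deviation x̄ - mu_0 = (5.3333, 4.5) - (1, 4) = (4.3333, 0.5).

Step 2 — sample covariance matrix, S[i,j] = (1/(n-1)) · Σ_k (x_{k,i} - mean_i) · (x_{k,j} - mean_j), divisor n-1 = 5:
  S[X_1,X_1] = ((3.6667)·(3.6667) + (0.6667)·(0.6667) + (-2.3333)·(-2.3333) + (-2.3333)·(-2.3333) + (2.6667)·(2.6667) + (-2.3333)·(-2.3333)) / 5 = 37.3333/5 = 7.4667
  S[X_1,X_2] = ((3.6667)·(-1.5) + (0.6667)·(2.5) + (-2.3333)·(2.5) + (-2.3333)·(-3.5) + (2.6667)·(-2.5) + (-2.3333)·(2.5)) / 5 = -14/5 = -2.8
  S[X_2,X_2] = ((-1.5)·(-1.5) + (2.5)·(2.5) + (2.5)·(2.5) + (-3.5)·(-3.5) + (-2.5)·(-2.5) + (2.5)·(2.5)) / 5 = 39.5/5 = 7.9
  S = [[7.4667, -2.8],
 [-2.8, 7.9]].

Step 3 — invert S. det(S) = 7.4667·7.9 - (-2.8)² = 51.1467.
  S^{-1} = (1/det) · [[d, -b], [-b, a]] = [[0.1545, 0.0547],
 [0.0547, 0.146]].

Step 4 — quadratic form (x̄ - mu_0)^T · S^{-1} · (x̄ - mu_0):
  S^{-1} · (x̄ - mu_0) = (0.6967, 0.3102),
  (x̄ - mu_0)^T · [...] = (4.3333)·(0.6967) + (0.5)·(0.3102) = 3.1741.

Step 5 — scale by n: T² = 6 · 3.1741 = 19.0446.

T² ≈ 19.0446


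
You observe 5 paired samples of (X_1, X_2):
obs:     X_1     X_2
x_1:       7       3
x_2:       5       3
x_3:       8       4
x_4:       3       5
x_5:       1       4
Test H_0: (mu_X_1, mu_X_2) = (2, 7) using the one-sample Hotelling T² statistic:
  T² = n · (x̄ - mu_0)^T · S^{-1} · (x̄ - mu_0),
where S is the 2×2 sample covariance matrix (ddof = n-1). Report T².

Step 1 — sample mean vector:
  mean(X_1) = (7 + 5 + 8 + 3 + 1) / 5 = 24/5 = 4.8
  mean(X_2) = (3 + 3 + 4 + 5 + 4) / 5 = 19/5 = 3.8
  x̄ = (4.8, 3.8),  deviation x̄ - mu_0 = (4.8, 3.8) - (2, 7) = (2.8, -3.2).

Step 2 — sample covariance matrix, S[i,j] = (1/(n-1)) · Σ_k (x_{k,i} - mean_i) · (x_{k,j} - mean_j), divisor n-1 = 4:
  S[X_1,X_1] = ((2.2)·(2.2) + (0.2)·(0.2) + (3.2)·(3.2) + (-1.8)·(-1.8) + (-3.8)·(-3.8)) / 4 = 32.8/4 = 8.2
  S[X_1,X_2] = ((2.2)·(-0.8) + (0.2)·(-0.8) + (3.2)·(0.2) + (-1.8)·(1.2) + (-3.8)·(0.2)) / 4 = -4.2/4 = -1.05
  S[X_2,X_2] = ((-0.8)·(-0.8) + (-0.8)·(-0.8) + (0.2)·(0.2) + (1.2)·(1.2) + (0.2)·(0.2)) / 4 = 2.8/4 = 0.7
  S = [[8.2, -1.05],
 [-1.05, 0.7]].

Step 3 — invert S. det(S) = 8.2·0.7 - (-1.05)² = 4.6375.
  S^{-1} = (1/det) · [[d, -b], [-b, a]] = [[0.1509, 0.2264],
 [0.2264, 1.7682]].

Step 4 — quadratic form (x̄ - mu_0)^T · S^{-1} · (x̄ - mu_0):
  S^{-1} · (x̄ - mu_0) = (-0.3019, -5.0243),
  (x̄ - mu_0)^T · [...] = (2.8)·(-0.3019) + (-3.2)·(-5.0243) = 15.2323.

Step 5 — scale by n: T² = 5 · 15.2323 = 76.1617.

T² ≈ 76.1617


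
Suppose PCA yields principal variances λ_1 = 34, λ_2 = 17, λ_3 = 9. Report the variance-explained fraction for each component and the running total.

Step 1 — total variance = trace(Sigma) = Σ λ_i = 34 + 17 + 9 = 60.

Step 2 — fraction explained by component i = λ_i / Σ λ:
  PC1: 34/60 = 0.5667
  PC2: 17/60 = 0.2833
  PC3: 9/60 = 0.15

Step 3 — cumulative fraction after k components = (λ_1 + ... + λ_k) / Σ λ:
  k = 1: 34/60 = 0.5667
  k = 2: (34 + 17)/60 = 51/60 = 0.85
  k = 3: (34 + 17 + 9)/60 = 60/60 = 1

Summary (fraction, with percent):

explained: PC1 0.5667 (56.67%), PC2 0.2833 (28.33%), PC3 0.15 (15%);  cumulative: 0.5667, 0.85, 1


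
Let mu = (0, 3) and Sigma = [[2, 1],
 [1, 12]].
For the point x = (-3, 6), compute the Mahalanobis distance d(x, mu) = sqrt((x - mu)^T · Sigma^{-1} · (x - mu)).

Step 1 — centre the observation: (x - mu) = (-3, 3).

Step 2 — invert Sigma. det(Sigma) = 2·12 - (1)² = 23.
  Sigma^{-1} = (1/det) · [[d, -b], [-b, a]] = [[0.5217, -0.0435],
 [-0.0435, 0.087]].

Step 3 — form the quadratic (x - mu)^T · Sigma^{-1} · (x - mu):
  Sigma^{-1} · (x - mu) = (-1.6957, 0.3913).
  (x - mu)^T · [Sigma^{-1} · (x - mu)] = (-3)·(-1.6957) + (3)·(0.3913) = 6.2609.

Step 4 — take square root: d = √(6.2609) ≈ 2.5022.

d(x, mu) = √(6.2609) ≈ 2.5022


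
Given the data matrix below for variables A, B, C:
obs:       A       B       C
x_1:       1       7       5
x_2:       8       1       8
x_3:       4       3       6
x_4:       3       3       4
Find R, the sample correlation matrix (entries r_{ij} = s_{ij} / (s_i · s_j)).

Step 1 — column means:
  mean(A) = (1 + 8 + 4 + 3) / 4 = 16/4 = 4
  mean(B) = (7 + 1 + 3 + 3) / 4 = 14/4 = 3.5
  mean(C) = (5 + 8 + 6 + 4) / 4 = 23/4 = 5.75

Step 2 — sample variances and covariances s[i,j] = (1/(n-1)) · Σ_k (x_{k,i} - mean_i) · (x_{k,j} - mean_j), with n-1 = 3:
  s[A,A] = ((-3)·(-3) + (4)·(4) + (0)·(0) + (-1)·(-1)) / 3 = 26/3 = 8.6667
  s[A,B] = ((-3)·(3.5) + (4)·(-2.5) + (0)·(-0.5) + (-1)·(-0.5)) / 3 = -20/3 = -6.6667
  s[A,C] = ((-3)·(-0.75) + (4)·(2.25) + (0)·(0.25) + (-1)·(-1.75)) / 3 = 13/3 = 4.3333
  s[B,B] = ((3.5)·(3.5) + (-2.5)·(-2.5) + (-0.5)·(-0.5) + (-0.5)·(-0.5)) / 3 = 19/3 = 6.3333
  s[B,C] = ((3.5)·(-0.75) + (-2.5)·(2.25) + (-0.5)·(0.25) + (-0.5)·(-1.75)) / 3 = -7.5/3 = -2.5
  s[C,C] = ((-0.75)·(-0.75) + (2.25)·(2.25) + (0.25)·(0.25) + (-1.75)·(-1.75)) / 3 = 8.75/3 = 2.9167
  Sample standard deviations s_i = √(s[i,i]):
  s(A) = √(8.6667) = 2.9439
  s(B) = √(6.3333) = 2.5166
  s(C) = √(2.9167) = 1.7078

Step 3 — r_{ij} = s_{ij} / (s_i · s_j):
  r[A,A] = 1 (diagonal).
  r[A,B] = -6.6667 / (2.9439 · 2.5166) = -6.6667 / 7.4087 = -0.8998
  r[A,C] = 4.3333 / (2.9439 · 1.7078) = 4.3333 / 5.0277 = 0.8619
  r[B,B] = 1 (diagonal).
  r[B,C] = -2.5 / (2.5166 · 1.7078) = -2.5 / 4.2979 = -0.5817
  r[C,C] = 1 (diagonal).

R is symmetric with unit diagonal. Assembling:

R = [[1, -0.8998, 0.8619],
 [-0.8998, 1, -0.5817],
 [0.8619, -0.5817, 1]]


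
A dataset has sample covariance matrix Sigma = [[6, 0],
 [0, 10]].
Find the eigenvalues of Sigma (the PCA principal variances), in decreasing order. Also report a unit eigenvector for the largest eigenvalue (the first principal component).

Step 1 — characteristic polynomial of 2×2 Sigma:
  det(Sigma - λI) = λ² - trace · λ + det = 0.
  trace = 6 + 10 = 16, det = 6·10 - (0)² = 60.
Step 2 — discriminant:
  Δ = trace² - 4·det = 256 - 240 = 16.
Step 3 — eigenvalues:
  λ = (trace ± √Δ)/2 = (16 ± 4)/2,
  λ_1 = 10,  λ_2 = 6.

Step 4 — unit eigenvector for λ_1: Sigma is diagonal, so its eigenvectors are the coordinate axes. λ_1 = 10 is the diagonal entry on the second coordinate axis, hence
  v_1 = (0, 1) (||v_1|| = 1).

λ_1 = 10,  λ_2 = 6;  v_1 ≈ (0, 1)


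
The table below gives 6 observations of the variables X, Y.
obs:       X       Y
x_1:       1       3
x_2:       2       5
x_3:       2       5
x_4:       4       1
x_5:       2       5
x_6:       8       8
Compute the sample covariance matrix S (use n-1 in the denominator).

Step 1 — column means:
  mean(X) = (1 + 2 + 2 + 4 + 2 + 8) / 6 = 19/6 = 3.1667
  mean(Y) = (3 + 5 + 5 + 1 + 5 + 8) / 6 = 27/6 = 4.5

Step 2 — sample covariance S[i,j] = (1/(n-1)) · Σ_k (x_{k,i} - mean_i) · (x_{k,j} - mean_j), with n-1 = 5.
  S[X,X] = ((-2.1667)·(-2.1667) + (-1.1667)·(-1.1667) + (-1.1667)·(-1.1667) + (0.8333)·(0.8333) + (-1.1667)·(-1.1667) + (4.8333)·(4.8333)) / 5 = 32.8333/5 = 6.5667
  S[X,Y] = ((-2.1667)·(-1.5) + (-1.1667)·(0.5) + (-1.1667)·(0.5) + (0.8333)·(-3.5) + (-1.1667)·(0.5) + (4.8333)·(3.5)) / 5 = 15.5/5 = 3.1
  S[Y,Y] = ((-1.5)·(-1.5) + (0.5)·(0.5) + (0.5)·(0.5) + (-3.5)·(-3.5) + (0.5)·(0.5) + (3.5)·(3.5)) / 5 = 27.5/5 = 5.5

S is symmetric (S[j,i] = S[i,j]). Assembling:

S = [[6.5667, 3.1],
 [3.1, 5.5]]


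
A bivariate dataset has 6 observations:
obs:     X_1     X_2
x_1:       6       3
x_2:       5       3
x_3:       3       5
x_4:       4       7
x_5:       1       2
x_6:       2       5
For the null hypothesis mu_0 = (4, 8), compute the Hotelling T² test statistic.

Step 1 — sample mean vector:
  mean(X_1) = (6 + 5 + 3 + 4 + 1 + 2) / 6 = 21/6 = 3.5
  mean(X_2) = (3 + 3 + 5 + 7 + 2 + 5) / 6 = 25/6 = 4.1667
  x̄ = (3.5, 4.1667),  deviation x̄ - mu_0 = (3.5, 4.1667) - (4, 8) = (-0.5, -3.8333).

Step 2 — sample covariance matrix, S[i,j] = (1/(n-1)) · Σ_k (x_{k,i} - mean_i) · (x_{k,j} - mean_j), divisor n-1 = 5:
  S[X_1,X_1] = ((2.5)·(2.5) + (1.5)·(1.5) + (-0.5)·(-0.5) + (0.5)·(0.5) + (-2.5)·(-2.5) + (-1.5)·(-1.5)) / 5 = 17.5/5 = 3.5
  S[X_1,X_2] = ((2.5)·(-1.1667) + (1.5)·(-1.1667) + (-0.5)·(0.8333) + (0.5)·(2.8333) + (-2.5)·(-2.1667) + (-1.5)·(0.8333)) / 5 = 0.5/5 = 0.1
  S[X_2,X_2] = ((-1.1667)·(-1.1667) + (-1.1667)·(-1.1667) + (0.8333)·(0.8333) + (2.8333)·(2.8333) + (-2.1667)·(-2.1667) + (0.8333)·(0.8333)) / 5 = 16.8333/5 = 3.3667
  S = [[3.5, 0.1],
 [0.1, 3.3667]].

Step 3 — invert S. det(S) = 3.5·3.3667 - (0.1)² = 11.7733.
  S^{-1} = (1/det) · [[d, -b], [-b, a]] = [[0.286, -0.0085],
 [-0.0085, 0.2973]].

Step 4 — quadratic form (x̄ - mu_0)^T · S^{-1} · (x̄ - mu_0):
  S^{-1} · (x̄ - mu_0) = (-0.1104, -1.1353),
  (x̄ - mu_0)^T · [...] = (-0.5)·(-0.1104) + (-3.8333)·(-1.1353) = 4.4073.

Step 5 — scale by n: T² = 6 · 4.4073 = 26.4439.

T² ≈ 26.4439
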